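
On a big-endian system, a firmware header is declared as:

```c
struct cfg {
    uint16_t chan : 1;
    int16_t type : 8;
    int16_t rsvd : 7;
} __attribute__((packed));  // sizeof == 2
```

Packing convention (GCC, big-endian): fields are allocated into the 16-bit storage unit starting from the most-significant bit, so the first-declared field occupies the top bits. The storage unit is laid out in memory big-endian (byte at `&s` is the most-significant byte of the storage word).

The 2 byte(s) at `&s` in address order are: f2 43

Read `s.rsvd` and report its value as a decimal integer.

[0]=0xf2 [1]=0x43 (big-endian) → word 0xf243
chan:1 @ bit 15 → (0xf243>>15)&0x1 = 0x1
type:8 @ bit 7 → (0xf243>>7)&0xff = 0xe4
rsvd:7 @ bit 0 → (0xf243>>0)&0x7f = 0x43  ←
rsvd signed 7b, MSB=1: 67 - 128 = -61

-61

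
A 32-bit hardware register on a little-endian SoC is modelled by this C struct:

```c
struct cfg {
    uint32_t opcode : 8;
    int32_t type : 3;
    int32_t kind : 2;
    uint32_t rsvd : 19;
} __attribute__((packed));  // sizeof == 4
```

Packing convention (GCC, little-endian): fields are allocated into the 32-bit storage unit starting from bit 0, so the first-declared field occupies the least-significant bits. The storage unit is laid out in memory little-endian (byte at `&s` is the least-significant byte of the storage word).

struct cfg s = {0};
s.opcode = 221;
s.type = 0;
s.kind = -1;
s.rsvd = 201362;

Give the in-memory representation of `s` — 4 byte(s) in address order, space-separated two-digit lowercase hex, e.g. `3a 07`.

opcode (8b) val=221 bits=0xdd at bit 0: 0x000000dd
type (3b) val=0 bits=0x0 at bit 8: 0x000000dd
kind (2b) val=-1 bits=0x3 at bit 11: 0x000018dd
rsvd (19b) val=201362 bits=0x31292 at bit 13: 0x625258dd
word = 0x625258dd → little-endian bytes:
  [0]=0xdd  [1]=0x58  [2]=0x52  [3]=0x62

dd 58 52 62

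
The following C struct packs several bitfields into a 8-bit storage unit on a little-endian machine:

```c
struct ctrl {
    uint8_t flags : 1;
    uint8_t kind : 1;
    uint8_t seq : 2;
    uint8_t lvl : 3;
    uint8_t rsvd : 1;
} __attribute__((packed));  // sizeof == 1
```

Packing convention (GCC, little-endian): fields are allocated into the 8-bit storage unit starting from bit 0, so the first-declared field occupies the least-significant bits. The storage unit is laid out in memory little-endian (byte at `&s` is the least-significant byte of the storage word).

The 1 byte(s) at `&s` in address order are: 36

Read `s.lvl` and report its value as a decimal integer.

[0]=0x36 (little-endian) → word 0x36
flags [0+:1] = (word>>0) & 0x1 = 0
kind [1+:1] = (word>>1) & 0x1 = 1
seq [2+:2] = (word>>2) & 0x3 = 1
lvl [4+:3] = (word>>4) & 0x7 = 3  ←
rsvd [7+:1] = (word>>7) & 0x1 = 0

3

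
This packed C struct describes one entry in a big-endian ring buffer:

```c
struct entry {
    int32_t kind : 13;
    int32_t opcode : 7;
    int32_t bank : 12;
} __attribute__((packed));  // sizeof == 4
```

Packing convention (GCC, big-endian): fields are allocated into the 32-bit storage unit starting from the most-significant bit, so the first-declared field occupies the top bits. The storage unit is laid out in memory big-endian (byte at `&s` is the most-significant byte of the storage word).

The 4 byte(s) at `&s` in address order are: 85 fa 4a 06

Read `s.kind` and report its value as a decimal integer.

-3905

[0]=0x85 [1]=0xfa [2]=0x4a [3]=0x06 (big-endian) → word 0x85fa4a06
kind [19+:13] = (word>>19) & 0x1fff = 4287  ←
opcode [12+:7] = (word>>12) & 0x7f = 36
bank [0+:12] = (word>>0) & 0xfff = 2566
kind signed 13b, MSB=1: 4287 - 8192 = -3905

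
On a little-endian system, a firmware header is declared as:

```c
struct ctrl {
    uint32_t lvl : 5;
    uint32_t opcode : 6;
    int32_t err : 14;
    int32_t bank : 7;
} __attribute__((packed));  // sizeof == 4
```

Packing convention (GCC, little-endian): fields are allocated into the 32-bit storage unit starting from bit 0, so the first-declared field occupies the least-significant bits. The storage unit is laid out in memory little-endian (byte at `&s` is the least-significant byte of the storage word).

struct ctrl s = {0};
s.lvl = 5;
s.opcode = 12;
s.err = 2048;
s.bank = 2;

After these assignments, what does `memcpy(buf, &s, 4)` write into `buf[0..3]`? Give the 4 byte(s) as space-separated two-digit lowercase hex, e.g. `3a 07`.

85 01 40 04

lvl:5 = 5 → 0x5 << 0 → word 0x00000005
opcode:6 = 12 → 0xc << 5 → word 0x00000185
err:14 = 2048 → 0x800 << 11 → word 0x00400185
bank:7 = 2 → 0x2 << 25 → word 0x04400185
word = 0x04400185 → little-endian bytes:
  [0]=0x85  [1]=0x01  [2]=0x40  [3]=0x04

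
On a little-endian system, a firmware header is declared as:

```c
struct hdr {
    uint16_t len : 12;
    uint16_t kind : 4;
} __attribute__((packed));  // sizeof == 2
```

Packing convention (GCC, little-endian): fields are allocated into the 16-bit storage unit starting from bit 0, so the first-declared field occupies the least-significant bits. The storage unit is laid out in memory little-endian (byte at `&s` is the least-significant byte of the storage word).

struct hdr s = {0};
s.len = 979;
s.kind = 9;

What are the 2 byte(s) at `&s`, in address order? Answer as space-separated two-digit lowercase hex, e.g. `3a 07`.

len:12 = 979 → 0x3d3 << 0 → word 0x03d3
kind:4 = 9 → 0x9 << 12 → word 0x93d3
word = 0x93d3 → little-endian bytes:
  [0]=0xd3  [1]=0x93

d3 93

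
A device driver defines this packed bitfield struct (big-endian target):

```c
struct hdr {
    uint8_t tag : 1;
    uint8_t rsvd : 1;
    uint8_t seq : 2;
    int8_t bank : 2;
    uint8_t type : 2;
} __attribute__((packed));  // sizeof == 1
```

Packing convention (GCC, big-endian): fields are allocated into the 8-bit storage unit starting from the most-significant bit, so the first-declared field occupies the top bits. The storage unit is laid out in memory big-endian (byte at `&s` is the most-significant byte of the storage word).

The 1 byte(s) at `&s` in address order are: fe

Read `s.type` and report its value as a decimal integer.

[0]=0xfe (big-endian) → word 0xfe
tag [7+:1] = (word>>7) & 0x1 = 1
rsvd [6+:1] = (word>>6) & 0x1 = 1
seq [4+:2] = (word>>4) & 0x3 = 3
bank [2+:2] = (word>>2) & 0x3 = 3
type [0+:2] = (word>>0) & 0x3 = 2  ←

2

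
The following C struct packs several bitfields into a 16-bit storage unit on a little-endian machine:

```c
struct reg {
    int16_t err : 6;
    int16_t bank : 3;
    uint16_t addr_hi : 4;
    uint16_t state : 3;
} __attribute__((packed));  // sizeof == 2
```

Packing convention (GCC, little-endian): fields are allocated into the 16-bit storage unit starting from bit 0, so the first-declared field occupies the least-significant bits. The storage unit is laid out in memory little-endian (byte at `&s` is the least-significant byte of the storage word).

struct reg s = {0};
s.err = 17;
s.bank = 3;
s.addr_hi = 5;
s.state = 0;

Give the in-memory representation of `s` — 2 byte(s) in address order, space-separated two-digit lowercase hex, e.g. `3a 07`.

d1 0a

err:6 = 17 → 0x11 << 0 → word 0x0011
bank:3 = 3 → 0x3 << 6 → word 0x00d1
addr_hi:4 = 5 → 0x5 << 9 → word 0x0ad1
state:3 = 0 → 0x0 << 13 → word 0x0ad1
word = 0x0ad1 → little-endian bytes:
  [0]=0xd1  [1]=0x0a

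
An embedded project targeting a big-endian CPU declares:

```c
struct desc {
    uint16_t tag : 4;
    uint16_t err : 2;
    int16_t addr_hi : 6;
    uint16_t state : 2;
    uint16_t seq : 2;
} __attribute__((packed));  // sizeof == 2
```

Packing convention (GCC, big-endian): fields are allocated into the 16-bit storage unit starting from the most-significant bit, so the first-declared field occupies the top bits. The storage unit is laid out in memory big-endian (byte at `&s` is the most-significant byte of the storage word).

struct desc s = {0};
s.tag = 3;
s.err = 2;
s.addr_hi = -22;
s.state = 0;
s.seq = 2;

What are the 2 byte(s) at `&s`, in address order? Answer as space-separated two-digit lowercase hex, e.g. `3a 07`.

[12+:4] tag=3 & 0xf = 0x3; word=0x3000
[10+:2] err=2 & 0x3 = 0x2; word=0x3800
[4+:6] addr_hi=-22 & 0x3f = 0x2a; word=0x3aa0
[2+:2] state=0 & 0x3 = 0x0; word=0x3aa0
[0+:2] seq=2 & 0x3 = 0x2; word=0x3aa2
word = 0x3aa2 → big-endian bytes:
  [0]=0x3a  [1]=0xa2

3a a2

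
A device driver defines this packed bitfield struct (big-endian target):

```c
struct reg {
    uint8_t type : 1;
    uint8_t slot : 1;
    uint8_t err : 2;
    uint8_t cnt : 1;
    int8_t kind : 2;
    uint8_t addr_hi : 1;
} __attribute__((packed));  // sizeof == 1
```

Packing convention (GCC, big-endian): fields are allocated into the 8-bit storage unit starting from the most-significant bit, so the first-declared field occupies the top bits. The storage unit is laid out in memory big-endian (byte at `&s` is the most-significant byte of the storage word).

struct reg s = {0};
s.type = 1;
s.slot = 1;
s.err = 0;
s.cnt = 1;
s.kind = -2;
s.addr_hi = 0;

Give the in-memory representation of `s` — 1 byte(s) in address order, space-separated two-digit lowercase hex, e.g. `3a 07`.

cc

type (1b) val=1 bits=0x1 at bit 7: 0x80
slot (1b) val=1 bits=0x1 at bit 6: 0xc0
err (2b) val=0 bits=0x0 at bit 4: 0xc0
cnt (1b) val=1 bits=0x1 at bit 3: 0xc8
kind (2b) val=-2 bits=0x2 at bit 1: 0xcc
addr_hi (1b) val=0 bits=0x0 at bit 0: 0xcc
word = 0xcc → big-endian bytes:
  [0]=0xcc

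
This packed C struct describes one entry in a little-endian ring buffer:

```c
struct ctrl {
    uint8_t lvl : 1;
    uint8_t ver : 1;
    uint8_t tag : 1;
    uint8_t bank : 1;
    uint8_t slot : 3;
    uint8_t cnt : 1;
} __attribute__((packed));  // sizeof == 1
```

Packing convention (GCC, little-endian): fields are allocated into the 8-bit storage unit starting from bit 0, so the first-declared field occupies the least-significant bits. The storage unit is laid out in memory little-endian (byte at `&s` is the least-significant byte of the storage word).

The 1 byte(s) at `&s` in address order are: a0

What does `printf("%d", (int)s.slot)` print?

[0]=0xa0 (little-endian) → word 0xa0
lvl:1 @ bit 0 → (0xa0>>0)&0x1 = 0x0
ver:1 @ bit 1 → (0xa0>>1)&0x1 = 0x0
tag:1 @ bit 2 → (0xa0>>2)&0x1 = 0x0
bank:1 @ bit 3 → (0xa0>>3)&0x1 = 0x0
slot:3 @ bit 4 → (0xa0>>4)&0x7 = 0x2  ←
cnt:1 @ bit 7 → (0xa0>>7)&0x1 = 0x1

2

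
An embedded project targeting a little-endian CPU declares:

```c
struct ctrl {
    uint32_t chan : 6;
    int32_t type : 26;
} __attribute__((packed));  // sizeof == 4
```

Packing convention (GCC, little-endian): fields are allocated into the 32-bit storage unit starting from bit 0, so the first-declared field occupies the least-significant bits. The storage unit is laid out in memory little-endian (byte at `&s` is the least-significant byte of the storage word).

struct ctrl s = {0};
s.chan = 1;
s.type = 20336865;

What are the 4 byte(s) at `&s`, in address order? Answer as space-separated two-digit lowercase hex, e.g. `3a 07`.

41 38 94 4d

chan (6b) val=1 bits=0x1 at bit 0: 0x00000001
type (26b) val=20336865 bits=0x13650e1 at bit 6: 0x4d943841
word = 0x4d943841 → little-endian bytes:
  [0]=0x41  [1]=0x38  [2]=0x94  [3]=0x4d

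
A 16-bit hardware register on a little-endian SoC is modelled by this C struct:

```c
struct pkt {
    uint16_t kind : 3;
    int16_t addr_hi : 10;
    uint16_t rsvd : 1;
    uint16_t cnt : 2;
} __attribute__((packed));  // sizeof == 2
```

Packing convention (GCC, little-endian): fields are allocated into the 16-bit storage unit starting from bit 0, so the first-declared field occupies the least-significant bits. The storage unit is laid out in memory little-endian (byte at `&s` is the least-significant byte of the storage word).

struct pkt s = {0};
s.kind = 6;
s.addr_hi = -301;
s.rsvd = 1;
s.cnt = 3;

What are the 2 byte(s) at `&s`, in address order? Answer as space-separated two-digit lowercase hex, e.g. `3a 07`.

kind:3 = 6 → 0x6 << 0 → word 0x0006
addr_hi:10 = -301 → 0x2d3 << 3 → word 0x169e
rsvd:1 = 1 → 0x1 << 13 → word 0x369e
cnt:2 = 3 → 0x3 << 14 → word 0xf69e
word = 0xf69e → little-endian bytes:
  [0]=0x9e  [1]=0xf6

9e f6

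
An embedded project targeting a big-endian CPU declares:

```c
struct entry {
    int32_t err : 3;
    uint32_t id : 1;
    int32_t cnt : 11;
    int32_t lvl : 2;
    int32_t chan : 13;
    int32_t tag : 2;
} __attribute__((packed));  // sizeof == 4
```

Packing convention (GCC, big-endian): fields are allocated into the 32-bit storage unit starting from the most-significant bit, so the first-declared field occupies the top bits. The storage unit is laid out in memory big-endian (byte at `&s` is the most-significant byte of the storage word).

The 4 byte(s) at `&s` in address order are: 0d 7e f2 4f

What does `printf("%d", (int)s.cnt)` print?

-321

[0]=0x0d [1]=0x7e [2]=0xf2 [3]=0x4f (big-endian) → word 0x0d7ef24f
err [29+:3] = (word>>29) & 0x7 = 0
id [28+:1] = (word>>28) & 0x1 = 0
cnt [17+:11] = (word>>17) & 0x7ff = 1727  ←
lvl [15+:2] = (word>>15) & 0x3 = 1
chan [2+:13] = (word>>2) & 0x1fff = 7315
tag [0+:2] = (word>>0) & 0x3 = 3
cnt signed 11b, MSB=1: 1727 - 2048 = -321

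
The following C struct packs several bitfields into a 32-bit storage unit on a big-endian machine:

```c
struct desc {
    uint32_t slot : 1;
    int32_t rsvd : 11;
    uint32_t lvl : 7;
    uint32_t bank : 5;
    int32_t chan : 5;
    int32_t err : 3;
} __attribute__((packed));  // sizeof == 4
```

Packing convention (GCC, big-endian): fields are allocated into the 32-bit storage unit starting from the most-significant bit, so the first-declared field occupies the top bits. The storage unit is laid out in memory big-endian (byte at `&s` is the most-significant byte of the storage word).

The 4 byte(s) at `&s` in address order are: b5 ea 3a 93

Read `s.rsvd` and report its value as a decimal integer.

[0]=0xb5 [1]=0xea [2]=0x3a [3]=0x93 (big-endian) → word 0xb5ea3a93
slot [31+:1] = (word>>31) & 0x1 = 1
rsvd [20+:11] = (word>>20) & 0x7ff = 862  ←
lvl [13+:7] = (word>>13) & 0x7f = 81
bank [8+:5] = (word>>8) & 0x1f = 26
chan [3+:5] = (word>>3) & 0x1f = 18
err [0+:3] = (word>>0) & 0x7 = 3
rsvd signed 11b, MSB=0: value = 862

862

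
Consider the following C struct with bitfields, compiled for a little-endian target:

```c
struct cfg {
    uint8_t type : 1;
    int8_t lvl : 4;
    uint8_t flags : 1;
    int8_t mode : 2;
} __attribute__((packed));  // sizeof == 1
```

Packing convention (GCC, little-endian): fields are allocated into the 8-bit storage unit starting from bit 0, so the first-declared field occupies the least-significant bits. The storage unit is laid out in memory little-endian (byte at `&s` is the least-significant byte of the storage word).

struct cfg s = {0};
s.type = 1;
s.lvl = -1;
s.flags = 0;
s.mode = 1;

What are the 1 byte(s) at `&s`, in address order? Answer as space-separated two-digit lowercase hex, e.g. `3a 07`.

5f

type:1 = 1 → 0x1 << 0 → word 0x01
lvl:4 = -1 → 0xf << 1 → word 0x1f
flags:1 = 0 → 0x0 << 5 → word 0x1f
mode:2 = 1 → 0x1 << 6 → word 0x5f
word = 0x5f → little-endian bytes:
  [0]=0x5f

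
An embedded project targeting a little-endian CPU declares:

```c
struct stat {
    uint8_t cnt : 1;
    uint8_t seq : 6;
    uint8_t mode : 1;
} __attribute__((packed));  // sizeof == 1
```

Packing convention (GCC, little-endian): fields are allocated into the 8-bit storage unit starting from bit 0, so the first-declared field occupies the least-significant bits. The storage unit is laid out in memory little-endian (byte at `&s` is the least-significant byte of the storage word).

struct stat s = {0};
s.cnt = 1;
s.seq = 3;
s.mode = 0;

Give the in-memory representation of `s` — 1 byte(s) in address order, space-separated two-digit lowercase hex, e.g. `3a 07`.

cnt:1 = 1 → 0x1 << 0 → word 0x01
seq:6 = 3 → 0x3 << 1 → word 0x07
mode:1 = 0 → 0x0 << 7 → word 0x07
word = 0x07 → little-endian bytes:
  [0]=0x07

07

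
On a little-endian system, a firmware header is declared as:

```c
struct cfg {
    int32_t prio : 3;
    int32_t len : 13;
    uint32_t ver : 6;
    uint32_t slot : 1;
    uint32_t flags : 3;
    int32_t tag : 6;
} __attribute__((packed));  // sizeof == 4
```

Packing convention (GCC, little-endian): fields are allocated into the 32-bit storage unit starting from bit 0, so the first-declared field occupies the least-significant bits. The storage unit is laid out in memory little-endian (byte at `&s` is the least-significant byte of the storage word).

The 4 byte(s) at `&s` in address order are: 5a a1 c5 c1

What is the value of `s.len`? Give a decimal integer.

-3029

[0]=0x5a [1]=0xa1 [2]=0xc5 [3]=0xc1 (little-endian) → word 0xc1c5a15a
prio [0+:3] = (word>>0) & 0x7 = 2
len [3+:13] = (word>>3) & 0x1fff = 5163  ←
ver [16+:6] = (word>>16) & 0x3f = 5
slot [22+:1] = (word>>22) & 0x1 = 1
flags [23+:3] = (word>>23) & 0x7 = 3
tag [26+:6] = (word>>26) & 0x3f = 48
len signed 13b, MSB=1: 5163 - 8192 = -3029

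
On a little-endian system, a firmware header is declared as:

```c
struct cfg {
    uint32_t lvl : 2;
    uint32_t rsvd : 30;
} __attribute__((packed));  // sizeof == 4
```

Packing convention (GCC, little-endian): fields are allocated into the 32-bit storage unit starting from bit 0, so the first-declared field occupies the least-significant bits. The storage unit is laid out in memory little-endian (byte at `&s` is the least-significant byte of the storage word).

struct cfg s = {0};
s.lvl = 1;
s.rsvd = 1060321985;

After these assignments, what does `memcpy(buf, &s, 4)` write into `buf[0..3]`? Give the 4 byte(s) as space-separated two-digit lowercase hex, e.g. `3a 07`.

lvl:2 = 1 → 0x1 << 0 → word 0x00000001
rsvd:30 = 1060321985 → 0x3f333ac1 << 2 → word 0xfccceb05
word = 0xfccceb05 → little-endian bytes:
  [0]=0x05  [1]=0xeb  [2]=0xcc  [3]=0xfc

05 eb cc fc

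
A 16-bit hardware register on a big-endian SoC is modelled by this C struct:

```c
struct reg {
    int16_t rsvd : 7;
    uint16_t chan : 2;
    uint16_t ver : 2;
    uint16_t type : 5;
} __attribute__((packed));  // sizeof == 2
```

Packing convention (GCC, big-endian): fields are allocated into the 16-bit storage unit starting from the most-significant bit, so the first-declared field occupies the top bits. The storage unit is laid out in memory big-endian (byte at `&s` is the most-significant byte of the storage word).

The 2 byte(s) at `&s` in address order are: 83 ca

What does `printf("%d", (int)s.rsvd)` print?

-63

[0]=0x83 [1]=0xca (big-endian) → word 0x83ca
rsvd:7 @ bit 9 → (0x83ca>>9)&0x7f = 0x41  ←
chan:2 @ bit 7 → (0x83ca>>7)&0x3 = 0x3
ver:2 @ bit 5 → (0x83ca>>5)&0x3 = 0x2
type:5 @ bit 0 → (0x83ca>>0)&0x1f = 0xa
rsvd signed 7b, MSB=1: 65 - 128 = -63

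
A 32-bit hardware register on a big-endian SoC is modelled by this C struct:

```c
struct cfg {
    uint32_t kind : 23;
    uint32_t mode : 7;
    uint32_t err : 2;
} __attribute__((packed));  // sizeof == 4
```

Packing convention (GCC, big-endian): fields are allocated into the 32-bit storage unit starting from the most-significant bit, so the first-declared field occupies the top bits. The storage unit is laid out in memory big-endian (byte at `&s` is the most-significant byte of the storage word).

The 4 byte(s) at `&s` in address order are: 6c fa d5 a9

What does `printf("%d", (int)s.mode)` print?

106

[0]=0x6c [1]=0xfa [2]=0xd5 [3]=0xa9 (big-endian) → word 0x6cfad5a9
kind [9+:23] = (word>>9) & 0x7fffff = 3571050
mode [2+:7] = (word>>2) & 0x7f = 106  ←
err [0+:2] = (word>>0) & 0x3 = 1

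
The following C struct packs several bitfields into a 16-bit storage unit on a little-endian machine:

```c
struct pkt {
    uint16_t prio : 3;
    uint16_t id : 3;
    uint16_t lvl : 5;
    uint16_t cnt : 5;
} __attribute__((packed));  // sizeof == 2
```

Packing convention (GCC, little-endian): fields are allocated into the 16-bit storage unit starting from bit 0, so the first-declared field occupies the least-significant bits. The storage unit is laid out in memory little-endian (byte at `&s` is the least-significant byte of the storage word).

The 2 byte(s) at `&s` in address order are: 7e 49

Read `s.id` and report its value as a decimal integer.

[0]=0x7e [1]=0x49 (little-endian) → word 0x497e
prio [0+:3] = (word>>0) & 0x7 = 6
id [3+:3] = (word>>3) & 0x7 = 7  ←
lvl [6+:5] = (word>>6) & 0x1f = 5
cnt [11+:5] = (word>>11) & 0x1f = 9

7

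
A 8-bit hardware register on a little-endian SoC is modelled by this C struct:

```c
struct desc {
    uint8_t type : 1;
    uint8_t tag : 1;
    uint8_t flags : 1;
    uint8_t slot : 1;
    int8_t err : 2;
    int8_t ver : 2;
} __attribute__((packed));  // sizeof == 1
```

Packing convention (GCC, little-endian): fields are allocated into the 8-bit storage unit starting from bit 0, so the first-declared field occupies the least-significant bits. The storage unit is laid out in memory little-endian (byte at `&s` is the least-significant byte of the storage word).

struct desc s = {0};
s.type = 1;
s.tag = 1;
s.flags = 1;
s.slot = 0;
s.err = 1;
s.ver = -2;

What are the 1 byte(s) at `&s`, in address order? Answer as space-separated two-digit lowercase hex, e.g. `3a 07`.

97

type:1 = 1 → 0x1 << 0 → word 0x01
tag:1 = 1 → 0x1 << 1 → word 0x03
flags:1 = 1 → 0x1 << 2 → word 0x07
slot:1 = 0 → 0x0 << 3 → word 0x07
err:2 = 1 → 0x1 << 4 → word 0x17
ver:2 = -2 → 0x2 << 6 → word 0x97
word = 0x97 → little-endian bytes:
  [0]=0x97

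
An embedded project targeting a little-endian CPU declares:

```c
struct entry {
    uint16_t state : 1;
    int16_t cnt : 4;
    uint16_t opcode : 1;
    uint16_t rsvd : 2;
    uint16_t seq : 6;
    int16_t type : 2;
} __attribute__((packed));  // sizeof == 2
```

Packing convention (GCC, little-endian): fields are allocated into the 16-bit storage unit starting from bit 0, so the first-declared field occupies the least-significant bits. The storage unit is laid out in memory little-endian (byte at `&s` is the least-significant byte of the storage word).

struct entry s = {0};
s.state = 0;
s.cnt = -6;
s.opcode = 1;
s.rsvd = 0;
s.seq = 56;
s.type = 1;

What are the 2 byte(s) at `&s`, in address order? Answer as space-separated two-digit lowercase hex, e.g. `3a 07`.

state (1b) val=0 bits=0x0 at bit 0: 0x0000
cnt (4b) val=-6 bits=0xa at bit 1: 0x0014
opcode (1b) val=1 bits=0x1 at bit 5: 0x0034
rsvd (2b) val=0 bits=0x0 at bit 6: 0x0034
seq (6b) val=56 bits=0x38 at bit 8: 0x3834
type (2b) val=1 bits=0x1 at bit 14: 0x7834
word = 0x7834 → little-endian bytes:
  [0]=0x34  [1]=0x78

34 78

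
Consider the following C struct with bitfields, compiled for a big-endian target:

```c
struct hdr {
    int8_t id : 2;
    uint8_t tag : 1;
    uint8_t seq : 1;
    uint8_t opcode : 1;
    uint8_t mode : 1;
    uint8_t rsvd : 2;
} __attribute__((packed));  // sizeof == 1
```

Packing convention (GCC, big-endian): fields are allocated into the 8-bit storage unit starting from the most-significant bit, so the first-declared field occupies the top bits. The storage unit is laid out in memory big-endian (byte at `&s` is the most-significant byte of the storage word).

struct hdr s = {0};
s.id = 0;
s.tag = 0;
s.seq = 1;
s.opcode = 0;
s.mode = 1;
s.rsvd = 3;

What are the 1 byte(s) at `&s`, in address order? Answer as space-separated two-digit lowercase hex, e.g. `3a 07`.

[6+:2] id=0 & 0x3 = 0x0; word=0x00
[5+:1] tag=0 & 0x1 = 0x0; word=0x00
[4+:1] seq=1 & 0x1 = 0x1; word=0x10
[3+:1] opcode=0 & 0x1 = 0x0; word=0x10
[2+:1] mode=1 & 0x1 = 0x1; word=0x14
[0+:2] rsvd=3 & 0x3 = 0x3; word=0x17
word = 0x17 → big-endian bytes:
  [0]=0x17

17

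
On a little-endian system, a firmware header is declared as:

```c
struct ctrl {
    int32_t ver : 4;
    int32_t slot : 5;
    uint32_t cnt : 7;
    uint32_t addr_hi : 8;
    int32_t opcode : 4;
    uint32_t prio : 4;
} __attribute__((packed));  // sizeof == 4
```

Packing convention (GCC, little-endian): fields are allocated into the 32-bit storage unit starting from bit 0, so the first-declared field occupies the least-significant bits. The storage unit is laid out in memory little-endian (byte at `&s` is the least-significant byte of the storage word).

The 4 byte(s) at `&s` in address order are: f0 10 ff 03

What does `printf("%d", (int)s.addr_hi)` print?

[0]=0xf0 [1]=0x10 [2]=0xff [3]=0x03 (little-endian) → word 0x03ff10f0
ver [0+:4] = (word>>0) & 0xf = 0
slot [4+:5] = (word>>4) & 0x1f = 15
cnt [9+:7] = (word>>9) & 0x7f = 8
addr_hi [16+:8] = (word>>16) & 0xff = 255  ←
opcode [24+:4] = (word>>24) & 0xf = 3
prio [28+:4] = (word>>28) & 0xf = 0

255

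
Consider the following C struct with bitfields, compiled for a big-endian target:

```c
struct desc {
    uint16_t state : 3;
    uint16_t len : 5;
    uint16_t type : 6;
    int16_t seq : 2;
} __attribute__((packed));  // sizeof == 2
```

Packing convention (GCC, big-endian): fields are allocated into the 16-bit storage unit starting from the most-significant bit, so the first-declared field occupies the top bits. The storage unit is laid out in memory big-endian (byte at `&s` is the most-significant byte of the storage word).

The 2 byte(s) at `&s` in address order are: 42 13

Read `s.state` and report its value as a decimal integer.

2

[0]=0x42 [1]=0x13 (big-endian) → word 0x4213
state [13+:3] = (word>>13) & 0x7 = 2  ←
len [8+:5] = (word>>8) & 0x1f = 2
type [2+:6] = (word>>2) & 0x3f = 4
seq [0+:2] = (word>>0) & 0x3 = 3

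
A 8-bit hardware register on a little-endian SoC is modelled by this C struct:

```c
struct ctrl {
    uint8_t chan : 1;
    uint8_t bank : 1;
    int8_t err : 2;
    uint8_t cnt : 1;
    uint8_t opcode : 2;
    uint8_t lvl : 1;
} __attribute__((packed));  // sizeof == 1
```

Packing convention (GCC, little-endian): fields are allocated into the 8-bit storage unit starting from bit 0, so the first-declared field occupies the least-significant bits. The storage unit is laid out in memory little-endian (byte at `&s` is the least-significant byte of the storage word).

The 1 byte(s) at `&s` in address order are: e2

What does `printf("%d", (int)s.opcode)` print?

3

[0]=0xe2 (little-endian) → word 0xe2
chan [0+:1] = (word>>0) & 0x1 = 0
bank [1+:1] = (word>>1) & 0x1 = 1
err [2+:2] = (word>>2) & 0x3 = 0
cnt [4+:1] = (word>>4) & 0x1 = 0
opcode [5+:2] = (word>>5) & 0x3 = 3  ←
lvl [7+:1] = (word>>7) & 0x1 = 1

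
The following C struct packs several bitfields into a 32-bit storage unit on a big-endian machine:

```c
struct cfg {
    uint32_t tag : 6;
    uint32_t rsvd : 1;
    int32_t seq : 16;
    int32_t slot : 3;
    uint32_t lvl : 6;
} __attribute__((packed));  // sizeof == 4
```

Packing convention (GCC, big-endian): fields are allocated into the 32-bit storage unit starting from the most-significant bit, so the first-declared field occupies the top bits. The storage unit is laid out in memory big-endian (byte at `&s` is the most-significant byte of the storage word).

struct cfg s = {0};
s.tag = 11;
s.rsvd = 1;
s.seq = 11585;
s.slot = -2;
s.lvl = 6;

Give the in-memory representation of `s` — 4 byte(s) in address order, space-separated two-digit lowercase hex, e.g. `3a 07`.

[26+:6] tag=11 & 0x3f = 0xb; word=0x2c000000
[25+:1] rsvd=1 & 0x1 = 0x1; word=0x2e000000
[9+:16] seq=11585 & 0xffff = 0x2d41; word=0x2e5a8200
[6+:3] slot=-2 & 0x7 = 0x6; word=0x2e5a8380
[0+:6] lvl=6 & 0x3f = 0x6; word=0x2e5a8386
word = 0x2e5a8386 → big-endian bytes:
  [0]=0x2e  [1]=0x5a  [2]=0x83  [3]=0x86

2e 5a 83 86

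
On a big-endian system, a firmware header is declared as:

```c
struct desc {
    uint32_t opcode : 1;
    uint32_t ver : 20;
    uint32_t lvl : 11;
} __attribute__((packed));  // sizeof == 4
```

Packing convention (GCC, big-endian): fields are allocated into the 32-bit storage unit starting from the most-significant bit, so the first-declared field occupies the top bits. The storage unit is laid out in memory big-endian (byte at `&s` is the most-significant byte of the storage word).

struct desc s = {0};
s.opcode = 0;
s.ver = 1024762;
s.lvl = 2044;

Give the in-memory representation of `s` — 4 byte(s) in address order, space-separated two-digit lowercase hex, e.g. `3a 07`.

opcode:1 = 0 → 0x0 << 31 → word 0x00000000
ver:20 = 1024762 → 0xfa2fa << 11 → word 0x7d17d000
lvl:11 = 2044 → 0x7fc << 0 → word 0x7d17d7fc
word = 0x7d17d7fc → big-endian bytes:
  [0]=0x7d  [1]=0x17  [2]=0xd7  [3]=0xfc

7d 17 d7 fc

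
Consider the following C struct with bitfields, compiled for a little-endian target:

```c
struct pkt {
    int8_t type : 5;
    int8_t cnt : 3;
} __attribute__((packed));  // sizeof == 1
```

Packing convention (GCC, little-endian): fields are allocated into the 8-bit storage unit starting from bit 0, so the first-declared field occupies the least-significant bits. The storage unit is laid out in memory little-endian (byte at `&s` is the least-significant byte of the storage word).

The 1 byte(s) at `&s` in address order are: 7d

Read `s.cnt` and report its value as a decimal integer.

3

[0]=0x7d (little-endian) → word 0x7d
type:5 @ bit 0 → (0x7d>>0)&0x1f = 0x1d
cnt:3 @ bit 5 → (0x7d>>5)&0x7 = 0x3  ←
cnt signed 3b, MSB=0: value = 3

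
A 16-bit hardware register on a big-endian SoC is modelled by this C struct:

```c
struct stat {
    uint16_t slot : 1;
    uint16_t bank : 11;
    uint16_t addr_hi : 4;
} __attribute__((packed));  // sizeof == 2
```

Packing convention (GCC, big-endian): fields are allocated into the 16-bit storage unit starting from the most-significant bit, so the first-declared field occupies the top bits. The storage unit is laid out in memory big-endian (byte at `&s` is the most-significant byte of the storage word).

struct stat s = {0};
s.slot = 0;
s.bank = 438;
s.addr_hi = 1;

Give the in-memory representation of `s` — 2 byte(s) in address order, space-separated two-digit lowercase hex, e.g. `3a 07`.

1b 61

[15+:1] slot=0 & 0x1 = 0x0; word=0x0000
[4+:11] bank=438 & 0x7ff = 0x1b6; word=0x1b60
[0+:4] addr_hi=1 & 0xf = 0x1; word=0x1b61
word = 0x1b61 → big-endian bytes:
  [0]=0x1b  [1]=0x61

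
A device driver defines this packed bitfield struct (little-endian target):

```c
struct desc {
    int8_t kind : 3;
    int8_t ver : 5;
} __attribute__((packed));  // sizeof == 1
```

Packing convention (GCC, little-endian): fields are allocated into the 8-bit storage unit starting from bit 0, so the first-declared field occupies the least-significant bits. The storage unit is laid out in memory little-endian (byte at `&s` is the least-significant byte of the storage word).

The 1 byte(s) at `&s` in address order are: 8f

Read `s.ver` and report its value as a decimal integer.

[0]=0x8f (little-endian) → word 0x8f
kind:3 @ bit 0 → (0x8f>>0)&0x7 = 0x7
ver:5 @ bit 3 → (0x8f>>3)&0x1f = 0x11  ←
ver signed 5b, MSB=1: 17 - 32 = -15

-15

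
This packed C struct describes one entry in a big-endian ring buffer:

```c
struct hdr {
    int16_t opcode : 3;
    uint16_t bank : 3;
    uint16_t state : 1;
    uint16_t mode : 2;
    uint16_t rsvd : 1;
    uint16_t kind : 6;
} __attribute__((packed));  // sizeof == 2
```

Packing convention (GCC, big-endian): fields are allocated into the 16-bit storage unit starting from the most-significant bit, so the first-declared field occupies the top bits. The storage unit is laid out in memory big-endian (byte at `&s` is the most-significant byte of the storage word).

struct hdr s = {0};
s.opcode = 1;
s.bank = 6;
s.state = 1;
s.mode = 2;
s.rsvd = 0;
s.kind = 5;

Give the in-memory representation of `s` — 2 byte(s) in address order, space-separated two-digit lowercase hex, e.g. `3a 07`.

opcode:3 = 1 → 0x1 << 13 → word 0x2000
bank:3 = 6 → 0x6 << 10 → word 0x3800
state:1 = 1 → 0x1 << 9 → word 0x3a00
mode:2 = 2 → 0x2 << 7 → word 0x3b00
rsvd:1 = 0 → 0x0 << 6 → word 0x3b00
kind:6 = 5 → 0x5 << 0 → word 0x3b05
word = 0x3b05 → big-endian bytes:
  [0]=0x3b  [1]=0x05

3b 05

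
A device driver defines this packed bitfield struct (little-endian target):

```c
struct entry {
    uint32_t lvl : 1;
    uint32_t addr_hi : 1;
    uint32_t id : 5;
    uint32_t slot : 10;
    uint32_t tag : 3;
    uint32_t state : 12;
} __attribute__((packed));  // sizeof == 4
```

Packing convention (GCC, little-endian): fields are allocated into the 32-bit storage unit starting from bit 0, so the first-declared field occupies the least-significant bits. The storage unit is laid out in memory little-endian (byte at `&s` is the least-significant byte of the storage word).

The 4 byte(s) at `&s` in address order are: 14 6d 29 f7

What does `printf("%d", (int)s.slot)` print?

[0]=0x14 [1]=0x6d [2]=0x29 [3]=0xf7 (little-endian) → word 0xf7296d14
lvl [0+:1] = (word>>0) & 0x1 = 0
addr_hi [1+:1] = (word>>1) & 0x1 = 0
id [2+:5] = (word>>2) & 0x1f = 5
slot [7+:10] = (word>>7) & 0x3ff = 730  ←
tag [17+:3] = (word>>17) & 0x7 = 4
state [20+:12] = (word>>20) & 0xfff = 3954

730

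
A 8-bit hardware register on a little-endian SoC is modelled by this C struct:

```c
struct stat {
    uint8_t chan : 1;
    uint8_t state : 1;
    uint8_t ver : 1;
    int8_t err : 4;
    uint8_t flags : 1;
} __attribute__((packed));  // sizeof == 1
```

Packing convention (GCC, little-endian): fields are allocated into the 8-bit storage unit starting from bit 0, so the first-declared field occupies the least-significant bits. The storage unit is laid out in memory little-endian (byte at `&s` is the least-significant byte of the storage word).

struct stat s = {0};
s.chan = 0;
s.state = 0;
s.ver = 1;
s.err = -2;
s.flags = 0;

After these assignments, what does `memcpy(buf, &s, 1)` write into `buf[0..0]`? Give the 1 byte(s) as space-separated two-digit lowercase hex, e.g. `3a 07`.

74

chan:1 = 0 → 0x0 << 0 → word 0x00
state:1 = 0 → 0x0 << 1 → word 0x00
ver:1 = 1 → 0x1 << 2 → word 0x04
err:4 = -2 → 0xe << 3 → word 0x74
flags:1 = 0 → 0x0 << 7 → word 0x74
word = 0x74 → little-endian bytes:
  [0]=0x74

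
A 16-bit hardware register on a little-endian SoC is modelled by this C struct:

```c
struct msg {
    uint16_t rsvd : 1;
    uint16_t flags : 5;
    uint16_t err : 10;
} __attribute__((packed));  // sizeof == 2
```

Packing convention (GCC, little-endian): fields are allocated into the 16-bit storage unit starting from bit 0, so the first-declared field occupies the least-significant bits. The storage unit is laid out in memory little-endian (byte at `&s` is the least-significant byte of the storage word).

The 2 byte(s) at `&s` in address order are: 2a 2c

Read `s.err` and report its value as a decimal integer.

[0]=0x2a [1]=0x2c (little-endian) → word 0x2c2a
rsvd:1 @ bit 0 → (0x2c2a>>0)&0x1 = 0x0
flags:5 @ bit 1 → (0x2c2a>>1)&0x1f = 0x15
err:10 @ bit 6 → (0x2c2a>>6)&0x3ff = 0xb0  ←

176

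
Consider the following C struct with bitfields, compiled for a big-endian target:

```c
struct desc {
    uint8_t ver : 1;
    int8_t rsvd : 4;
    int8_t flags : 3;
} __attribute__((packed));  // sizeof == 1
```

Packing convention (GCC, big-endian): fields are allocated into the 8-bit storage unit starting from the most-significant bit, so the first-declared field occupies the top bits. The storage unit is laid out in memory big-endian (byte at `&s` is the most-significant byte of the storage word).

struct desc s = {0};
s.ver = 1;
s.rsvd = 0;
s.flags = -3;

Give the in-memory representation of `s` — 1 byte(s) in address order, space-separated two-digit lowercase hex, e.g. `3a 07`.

85

ver (1b) val=1 bits=0x1 at bit 7: 0x80
rsvd (4b) val=0 bits=0x0 at bit 3: 0x80
flags (3b) val=-3 bits=0x5 at bit 0: 0x85
word = 0x85 → big-endian bytes:
  [0]=0x85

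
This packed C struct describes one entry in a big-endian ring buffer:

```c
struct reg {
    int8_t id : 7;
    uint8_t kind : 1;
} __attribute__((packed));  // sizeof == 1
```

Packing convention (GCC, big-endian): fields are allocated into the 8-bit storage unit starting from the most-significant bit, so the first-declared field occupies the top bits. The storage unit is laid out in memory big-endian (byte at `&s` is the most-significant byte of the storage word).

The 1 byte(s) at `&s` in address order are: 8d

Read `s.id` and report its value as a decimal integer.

-58

[0]=0x8d (big-endian) → word 0x8d
id:7 @ bit 1 → (0x8d>>1)&0x7f = 0x46  ←
kind:1 @ bit 0 → (0x8d>>0)&0x1 = 0x1
id signed 7b, MSB=1: 70 - 128 = -58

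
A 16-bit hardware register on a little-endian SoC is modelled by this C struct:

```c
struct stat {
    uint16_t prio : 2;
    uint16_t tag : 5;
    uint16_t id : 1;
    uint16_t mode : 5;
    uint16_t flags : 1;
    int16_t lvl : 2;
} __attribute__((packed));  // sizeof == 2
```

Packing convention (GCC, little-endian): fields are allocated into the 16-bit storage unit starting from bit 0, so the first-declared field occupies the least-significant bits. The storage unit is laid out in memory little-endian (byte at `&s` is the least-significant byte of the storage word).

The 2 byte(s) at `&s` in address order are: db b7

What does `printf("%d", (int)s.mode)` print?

23

[0]=0xdb [1]=0xb7 (little-endian) → word 0xb7db
prio [0+:2] = (word>>0) & 0x3 = 3
tag [2+:5] = (word>>2) & 0x1f = 22
id [7+:1] = (word>>7) & 0x1 = 1
mode [8+:5] = (word>>8) & 0x1f = 23  ←
flags [13+:1] = (word>>13) & 0x1 = 1
lvl [14+:2] = (word>>14) & 0x3 = 2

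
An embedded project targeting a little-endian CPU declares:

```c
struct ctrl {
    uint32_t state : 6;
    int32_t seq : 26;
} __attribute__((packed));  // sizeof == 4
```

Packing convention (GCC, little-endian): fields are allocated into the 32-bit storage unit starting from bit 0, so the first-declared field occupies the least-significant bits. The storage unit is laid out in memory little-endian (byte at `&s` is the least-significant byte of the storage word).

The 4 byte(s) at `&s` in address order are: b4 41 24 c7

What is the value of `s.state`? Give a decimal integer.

[0]=0xb4 [1]=0x41 [2]=0x24 [3]=0xc7 (little-endian) → word 0xc72441b4
state:6 @ bit 0 → (0xc72441b4>>0)&0x3f = 0x34  ←
seq:26 @ bit 6 → (0xc72441b4>>6)&0x3ffffff = 0x31c9106

52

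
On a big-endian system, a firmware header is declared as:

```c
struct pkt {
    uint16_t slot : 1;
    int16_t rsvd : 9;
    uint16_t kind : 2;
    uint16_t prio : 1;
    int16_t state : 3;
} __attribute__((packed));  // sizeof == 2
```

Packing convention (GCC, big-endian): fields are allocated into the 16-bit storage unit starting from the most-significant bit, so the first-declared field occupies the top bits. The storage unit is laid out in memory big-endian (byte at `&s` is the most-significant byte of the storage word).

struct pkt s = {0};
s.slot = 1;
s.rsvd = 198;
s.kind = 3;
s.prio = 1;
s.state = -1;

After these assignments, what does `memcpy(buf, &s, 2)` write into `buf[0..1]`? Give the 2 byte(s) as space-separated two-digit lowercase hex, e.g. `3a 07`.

[15+:1] slot=1 & 0x1 = 0x1; word=0x8000
[6+:9] rsvd=198 & 0x1ff = 0xc6; word=0xb180
[4+:2] kind=3 & 0x3 = 0x3; word=0xb1b0
[3+:1] prio=1 & 0x1 = 0x1; word=0xb1b8
[0+:3] state=-1 & 0x7 = 0x7; word=0xb1bf
word = 0xb1bf → big-endian bytes:
  [0]=0xb1  [1]=0xbf

b1 bf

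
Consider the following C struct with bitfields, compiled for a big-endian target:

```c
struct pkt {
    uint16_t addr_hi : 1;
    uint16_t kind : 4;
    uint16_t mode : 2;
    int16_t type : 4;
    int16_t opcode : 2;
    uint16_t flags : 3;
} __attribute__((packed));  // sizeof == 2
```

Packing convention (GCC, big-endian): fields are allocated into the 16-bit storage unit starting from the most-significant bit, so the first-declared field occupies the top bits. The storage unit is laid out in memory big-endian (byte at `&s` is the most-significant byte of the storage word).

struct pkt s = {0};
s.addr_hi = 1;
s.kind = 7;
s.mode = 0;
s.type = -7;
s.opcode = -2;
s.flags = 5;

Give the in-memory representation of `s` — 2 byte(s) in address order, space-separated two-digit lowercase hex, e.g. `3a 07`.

b9 35

addr_hi:1 = 1 → 0x1 << 15 → word 0x8000
kind:4 = 7 → 0x7 << 11 → word 0xb800
mode:2 = 0 → 0x0 << 9 → word 0xb800
type:4 = -7 → 0x9 << 5 → word 0xb920
opcode:2 = -2 → 0x2 << 3 → word 0xb930
flags:3 = 5 → 0x5 << 0 → word 0xb935
word = 0xb935 → big-endian bytes:
  [0]=0xb9  [1]=0x35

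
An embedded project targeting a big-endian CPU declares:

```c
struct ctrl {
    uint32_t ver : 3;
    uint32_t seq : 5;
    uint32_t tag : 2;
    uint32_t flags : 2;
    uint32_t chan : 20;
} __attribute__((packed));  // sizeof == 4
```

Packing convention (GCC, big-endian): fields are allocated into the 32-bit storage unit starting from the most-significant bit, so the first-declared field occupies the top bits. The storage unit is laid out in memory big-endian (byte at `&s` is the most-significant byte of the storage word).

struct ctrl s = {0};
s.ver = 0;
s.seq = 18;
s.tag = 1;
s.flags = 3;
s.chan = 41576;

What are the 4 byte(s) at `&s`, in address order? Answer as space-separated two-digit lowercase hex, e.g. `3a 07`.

12 70 a2 68

ver (3b) val=0 bits=0x0 at bit 29: 0x00000000
seq (5b) val=18 bits=0x12 at bit 24: 0x12000000
tag (2b) val=1 bits=0x1 at bit 22: 0x12400000
flags (2b) val=3 bits=0x3 at bit 20: 0x12700000
chan (20b) val=41576 bits=0xa268 at bit 0: 0x1270a268
word = 0x1270a268 → big-endian bytes:
  [0]=0x12  [1]=0x70  [2]=0xa2  [3]=0x68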